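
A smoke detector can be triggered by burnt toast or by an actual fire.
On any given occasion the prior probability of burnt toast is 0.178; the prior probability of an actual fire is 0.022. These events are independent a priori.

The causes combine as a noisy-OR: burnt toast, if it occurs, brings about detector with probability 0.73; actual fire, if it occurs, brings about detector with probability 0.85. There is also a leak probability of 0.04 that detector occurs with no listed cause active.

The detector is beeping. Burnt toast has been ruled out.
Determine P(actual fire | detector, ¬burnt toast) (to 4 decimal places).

P(actual fire | detector, ¬burnt toast) ≈ 0.3250

Under noisy-OR, P(detector | causes) = 1 − (1−0.04)·∏(1−qᵢ) over the active causes.
Sum P(detector|·) weighted by the priors over both values of actual fire:
  P(detector | ¬burnt toast) = 0.04·0.978 + 0.856·0.022
        = 0.039120 + 0.018832 = 0.057952
The terms with actual fire present sum to 0.018832, so
  P(actual fire | detector, ¬burnt toast) = 0.018832 / 0.057952 ≈ 0.3250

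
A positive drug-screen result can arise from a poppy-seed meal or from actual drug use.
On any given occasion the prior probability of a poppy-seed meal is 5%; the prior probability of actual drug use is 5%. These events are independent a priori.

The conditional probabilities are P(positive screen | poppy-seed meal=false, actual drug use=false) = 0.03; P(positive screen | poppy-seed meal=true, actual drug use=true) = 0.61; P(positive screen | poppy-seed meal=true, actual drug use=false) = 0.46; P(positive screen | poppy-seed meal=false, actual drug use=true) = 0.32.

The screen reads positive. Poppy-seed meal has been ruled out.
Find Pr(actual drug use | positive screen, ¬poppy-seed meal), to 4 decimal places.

By total probability over both values of actual drug use:
  P(positive screen | ¬poppy-seed meal) = 0.03·0.95 + 0.32·0.05
        = 0.028500 + 0.016000 = 0.044500
Configurations with actual drug use contribute 0.016000, so
  P(actual drug use | positive screen, ¬poppy-seed meal) = 0.016000 / 0.044500 ≈ 0.3596

Pr(actual drug use | positive screen, ¬poppy-seed meal) ≈ 0.3596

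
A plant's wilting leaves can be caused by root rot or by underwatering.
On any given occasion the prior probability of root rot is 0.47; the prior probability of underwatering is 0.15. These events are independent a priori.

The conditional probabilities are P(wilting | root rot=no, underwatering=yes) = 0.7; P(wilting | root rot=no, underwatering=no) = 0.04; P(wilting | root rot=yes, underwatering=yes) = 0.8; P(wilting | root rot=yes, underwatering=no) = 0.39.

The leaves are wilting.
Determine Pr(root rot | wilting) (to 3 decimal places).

Pr(root rot | wilting) ≈ 0.742

P(wilting) = 0.04×0.53×0.85 + 0.7×0.53×0.15 + 0.39×0.47×0.85 + 0.8×0.47×0.15 = 0.018020 + 0.055650 + 0.155805 + 0.056400 = 0.285875
The root rot-present share is 0.155805 + 0.056400 = 0.212205.
So P(root rot | wilting) = 0.212205/0.285875 ≈ 0.742.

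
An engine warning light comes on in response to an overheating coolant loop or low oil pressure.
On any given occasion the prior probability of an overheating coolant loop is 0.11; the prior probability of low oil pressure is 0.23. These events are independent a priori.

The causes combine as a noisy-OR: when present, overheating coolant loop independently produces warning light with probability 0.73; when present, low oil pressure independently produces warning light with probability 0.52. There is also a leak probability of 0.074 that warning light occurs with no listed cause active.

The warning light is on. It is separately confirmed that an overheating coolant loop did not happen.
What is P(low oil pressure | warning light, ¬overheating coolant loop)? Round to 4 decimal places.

Under noisy-OR, P(warning light | causes) = 1 − (1−0.074)·∏(1−qᵢ) over the active causes.
Sum P(warning light|·) weighted by the priors over both values of low oil pressure:
  P(warning light | ¬overheating coolant loop) = 0.074*0.77 + 0.55552*0.23
        = 0.056980 + 0.127770 = 0.184750
Configurations with low oil pressure contribute 0.127770, so
  P(low oil pressure | warning light, ¬overheating coolant loop) = 0.127770 / 0.184750 ≈ 0.6916

P(low oil pressure | warning light, ¬overheating coolant loop) ≈ 0.6916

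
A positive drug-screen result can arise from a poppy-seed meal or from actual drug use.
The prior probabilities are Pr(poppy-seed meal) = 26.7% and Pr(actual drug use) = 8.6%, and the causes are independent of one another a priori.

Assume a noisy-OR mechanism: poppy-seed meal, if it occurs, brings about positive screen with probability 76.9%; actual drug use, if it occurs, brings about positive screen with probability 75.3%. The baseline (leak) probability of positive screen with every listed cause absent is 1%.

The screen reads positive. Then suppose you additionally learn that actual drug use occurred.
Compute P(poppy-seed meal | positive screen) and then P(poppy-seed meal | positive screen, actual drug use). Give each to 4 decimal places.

Under noisy-OR, P(positive screen | causes) = 1 − (1−0.01)·∏(1−qᵢ) over the active causes.
Sum P(positive screen|·) weighted by the priors over the 4 (poppy-seed meal, actual drug use) configurations:
  P(positive screen) = 0.01·0.733·0.914 + 0.75547·0.733·0.086 + 0.77131·0.267·0.914 + 0.943514·0.267·0.086
        = 0.006700 + 0.047623 + 0.188229 + 0.021665 = 0.264217
Keeping only the poppy-seed meal-present terms gives 0.209894, so
  P(poppy-seed meal | positive screen) = 0.209894 / 0.264217 ≈ 0.7944

With the extra evidence:
P(positive screen | actual drug use) = 0.75547×0.733 + 0.943514×0.267 = 0.553760 + 0.251918 = 0.805678
Of this, 0.251918 comes from 0.943514×0.267 (the poppy-seed meal=true cases).
Hence the posterior is 0.251918/0.805678 ≈ 0.3127.

P(poppy-seed meal | positive screen) ≈ 0.7944; P(poppy-seed meal | positive screen, actual drug use) ≈ 0.3127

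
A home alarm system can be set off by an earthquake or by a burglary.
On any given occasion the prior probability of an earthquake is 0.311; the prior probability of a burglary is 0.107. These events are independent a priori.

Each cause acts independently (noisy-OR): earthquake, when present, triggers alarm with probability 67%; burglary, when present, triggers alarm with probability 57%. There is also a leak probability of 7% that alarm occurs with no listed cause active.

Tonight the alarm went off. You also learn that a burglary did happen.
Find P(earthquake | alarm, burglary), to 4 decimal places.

Under noisy-OR, P(alarm | causes) = 1 − (1−0.07)·∏(1−qᵢ) over the active causes.
P(alarm | burglary) = 0.6001×0.689 + 0.868033×0.311 = 0.413469 + 0.269958 = 0.683427
The earthquake-present share is 0.868033×0.311 = 0.269958.
So P(earthquake | alarm, burglary) = 0.269958/0.683427 ≈ 0.3950.

P(earthquake | alarm, burglary) ≈ 0.3950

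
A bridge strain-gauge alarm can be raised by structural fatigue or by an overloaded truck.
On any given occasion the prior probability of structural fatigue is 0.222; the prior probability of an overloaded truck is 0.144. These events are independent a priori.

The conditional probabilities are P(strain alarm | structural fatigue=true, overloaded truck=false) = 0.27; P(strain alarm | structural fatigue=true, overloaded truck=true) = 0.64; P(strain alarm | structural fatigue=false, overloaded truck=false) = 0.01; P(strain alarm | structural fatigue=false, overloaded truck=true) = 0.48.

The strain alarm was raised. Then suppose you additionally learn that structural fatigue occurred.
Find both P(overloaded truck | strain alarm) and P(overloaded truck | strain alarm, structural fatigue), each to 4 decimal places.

Weight on overloaded truck=true, given the evidence: 0.053775 + 0.020460 = 0.074235
Normalizer over all consistent configurations: 0.01*0.778*0.856 + 0.48*0.778*0.144 + 0.27*0.222*0.856 + 0.64*0.222*0.144 = 0.132204
Posterior = 0.074235 / 0.132204 ≈ 0.5615

With the extra evidence:
P(strain alarm | structural fatigue) = 0.27·0.856 + 0.64·0.144 = 0.231120 + 0.092160 = 0.323280
Of this, 0.092160 comes from 0.64·0.144 (the overloaded truck=true cases).
So P(overloaded truck | strain alarm, structural fatigue) = 0.092160/0.323280 ≈ 0.2851.

P(overloaded truck | strain alarm) ≈ 0.5615; P(overloaded truck | strain alarm, structural fatigue) ≈ 0.2851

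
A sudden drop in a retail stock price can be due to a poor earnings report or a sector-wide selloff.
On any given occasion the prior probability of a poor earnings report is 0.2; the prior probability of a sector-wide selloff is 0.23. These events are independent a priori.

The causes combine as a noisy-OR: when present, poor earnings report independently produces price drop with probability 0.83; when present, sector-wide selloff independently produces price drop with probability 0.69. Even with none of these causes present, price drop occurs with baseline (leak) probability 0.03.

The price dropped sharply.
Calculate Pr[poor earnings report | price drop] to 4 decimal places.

Pr[poor earnings report | price drop] ≈ 0.5393

Under noisy-OR, P(price drop | causes) = 1 − (1−0.03)·∏(1−qᵢ) over the active causes.
P(price drop) = 0.03×0.8×0.77 + 0.6993×0.8×0.23 + 0.8351×0.2×0.77 + 0.948881×0.2×0.23 = 0.018480 + 0.128671 + 0.128605 + 0.043649 = 0.319405
The poor earnings report-present share is 0.128605 + 0.043649 = 0.172254.
So P(poor earnings report | price drop) = 0.172254/0.319405 ≈ 0.5393.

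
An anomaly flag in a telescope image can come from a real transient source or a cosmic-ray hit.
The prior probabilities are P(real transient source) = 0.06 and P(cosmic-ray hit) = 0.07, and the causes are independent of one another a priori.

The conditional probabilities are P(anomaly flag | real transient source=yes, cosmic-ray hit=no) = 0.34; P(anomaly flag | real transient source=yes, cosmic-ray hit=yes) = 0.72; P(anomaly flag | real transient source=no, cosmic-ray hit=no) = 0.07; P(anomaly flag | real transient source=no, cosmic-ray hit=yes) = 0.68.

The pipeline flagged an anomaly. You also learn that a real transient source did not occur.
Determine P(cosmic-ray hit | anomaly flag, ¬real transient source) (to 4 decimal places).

P(cosmic-ray hit | anomaly flag, ¬real transient source) ≈ 0.4224

Weight on cosmic-ray hit=true, given the evidence: 0.68*0.07 = 0.047600
Normalizer over all consistent configurations: 0.07*0.93 + 0.68*0.07 = 0.112700
P(cosmic-ray hit | anomaly flag, ¬real transient source) = 0.047600/0.112700 ≈ 0.4224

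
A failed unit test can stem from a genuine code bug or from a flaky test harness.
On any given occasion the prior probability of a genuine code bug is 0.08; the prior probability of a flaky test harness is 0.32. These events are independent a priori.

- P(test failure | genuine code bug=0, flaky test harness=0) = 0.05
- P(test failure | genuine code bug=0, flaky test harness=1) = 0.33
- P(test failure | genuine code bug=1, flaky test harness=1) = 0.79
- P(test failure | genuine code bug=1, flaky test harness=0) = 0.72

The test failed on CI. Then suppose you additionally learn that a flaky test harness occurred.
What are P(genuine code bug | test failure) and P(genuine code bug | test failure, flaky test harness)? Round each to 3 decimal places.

Weight on genuine code bug=true, given the evidence: 0.039168 + 0.020224 = 0.059392
Normalizer over all consistent configurations: 0.05×0.92×0.68 + 0.33×0.92×0.32 + 0.72×0.08×0.68 + 0.79×0.08×0.32 = 0.187824
Posterior = 0.059392 / 0.187824 ≈ 0.316

Now also conditioning on flaky test harness=true:
Enumerate both values of genuine code bug and weight by the priors:
  P(test failure | flaky test harness) = 0.33·0.92 + 0.79·0.08
        = 0.303600 + 0.063200 = 0.366800
Configurations with genuine code bug contribute 0.063200, so
  P(genuine code bug | test failure, flaky test harness) = 0.063200 / 0.366800 ≈ 0.172
Conditioning on flaky test harness lowers the posterior on genuine code bug: the classic explaining-away effect in a common-effect structure.

P(genuine code bug | test failure) ≈ 0.316; P(genuine code bug | test failure, flaky test harness) ≈ 0.172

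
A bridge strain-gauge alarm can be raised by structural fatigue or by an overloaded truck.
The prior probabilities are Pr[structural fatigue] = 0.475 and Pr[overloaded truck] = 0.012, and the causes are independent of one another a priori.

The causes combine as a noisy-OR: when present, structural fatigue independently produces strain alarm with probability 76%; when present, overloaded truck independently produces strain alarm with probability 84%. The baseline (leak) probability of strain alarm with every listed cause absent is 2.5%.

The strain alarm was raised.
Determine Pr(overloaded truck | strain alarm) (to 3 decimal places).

Pr(overloaded truck | strain alarm) ≈ 0.028

Under noisy-OR, P(strain alarm | causes) = 1 − (1−0.025)·∏(1−qᵢ) over the active causes.
P(strain alarm) = 0.025×0.525×0.988 + 0.844×0.525×0.012 + 0.766×0.475×0.988 + 0.96256×0.475×0.012 = 0.012968 + 0.005317 + 0.359484 + 0.005487 = 0.383256
Restricting to configurations with overloaded truck present: 0.005317 + 0.005487 = 0.010804.
Hence the posterior is 0.010804/0.383256 ≈ 0.028.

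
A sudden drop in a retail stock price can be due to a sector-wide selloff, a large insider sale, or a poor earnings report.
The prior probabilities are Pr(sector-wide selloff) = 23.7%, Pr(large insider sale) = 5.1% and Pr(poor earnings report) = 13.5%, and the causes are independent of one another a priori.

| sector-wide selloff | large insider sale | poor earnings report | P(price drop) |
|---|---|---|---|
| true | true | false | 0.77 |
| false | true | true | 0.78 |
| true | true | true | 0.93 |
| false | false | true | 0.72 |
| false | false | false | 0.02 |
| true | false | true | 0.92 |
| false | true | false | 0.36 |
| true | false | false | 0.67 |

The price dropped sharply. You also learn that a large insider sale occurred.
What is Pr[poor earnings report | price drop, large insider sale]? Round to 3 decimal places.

Pr[poor earnings report | price drop, large insider sale] ≈ 0.218

Sum P(price drop|·) weighted by the priors over the 4 (sector-wide selloff, poor earnings report) configurations:
  P(price drop | large insider sale) = 0.36*0.763*0.865 + 0.78*0.763*0.135 + 0.77*0.237*0.865 + 0.93*0.237*0.135
        = 0.237598 + 0.080344 + 0.157854 + 0.029755 = 0.505551
Keeping only the poor earnings report-present terms gives 0.110099, so
  P(poor earnings report | price drop, large insider sale) = 0.110099 / 0.505551 ≈ 0.218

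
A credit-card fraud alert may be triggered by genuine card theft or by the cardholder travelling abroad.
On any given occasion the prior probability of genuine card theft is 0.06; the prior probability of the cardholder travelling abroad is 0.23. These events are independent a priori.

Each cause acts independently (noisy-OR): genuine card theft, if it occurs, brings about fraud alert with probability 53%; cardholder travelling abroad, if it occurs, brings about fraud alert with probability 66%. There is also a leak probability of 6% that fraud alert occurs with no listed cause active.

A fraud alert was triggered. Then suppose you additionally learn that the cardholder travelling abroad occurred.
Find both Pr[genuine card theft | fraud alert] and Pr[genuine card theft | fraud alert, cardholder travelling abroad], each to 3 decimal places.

Under noisy-OR, P(fraud alert | causes) = 1 − (1−0.06)·∏(1−qᵢ) over the active causes.
For the numerator, keep only genuine card theft=true terms: 0.025789 + 0.011727 = 0.037516
Normalizer over all consistent configurations: 0.06·0.94·0.77 + 0.6804·0.94·0.23 + 0.5582·0.06·0.77 + 0.849788·0.06·0.23 = 0.228046
Posterior = 0.037516 / 0.228046 ≈ 0.165

Now also conditioning on cardholder travelling abroad=true:
Sum P(fraud alert|·) weighted by the priors over both values of genuine card theft:
  P(fraud alert | cardholder travelling abroad) = 0.6804·0.94 + 0.849788·0.06
        = 0.639576 + 0.050987 = 0.690563
The terms with genuine card theft present sum to 0.050987, so
  P(genuine card theft | fraud alert, cardholder travelling abroad) = 0.050987 / 0.690563 ≈ 0.074
— cardholder travelling abroad explains away the evidence for genuine card theft.

Pr[genuine card theft | fraud alert] ≈ 0.165; Pr[genuine card theft | fraud alert, cardholder travelling abroad] ≈ 0.074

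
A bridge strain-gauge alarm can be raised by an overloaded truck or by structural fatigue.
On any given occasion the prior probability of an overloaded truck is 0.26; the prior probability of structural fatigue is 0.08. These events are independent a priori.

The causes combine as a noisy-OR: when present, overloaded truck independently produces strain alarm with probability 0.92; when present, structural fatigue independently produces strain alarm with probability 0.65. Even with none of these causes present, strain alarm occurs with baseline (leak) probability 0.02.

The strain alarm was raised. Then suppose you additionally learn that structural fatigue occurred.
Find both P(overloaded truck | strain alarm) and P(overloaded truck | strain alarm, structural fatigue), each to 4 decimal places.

Under noisy-OR, P(strain alarm | causes) = 1 − (1−0.02)·∏(1−qᵢ) over the active causes.
Numerator (weight on configurations with overloaded truck): 0.220447 + 0.020229 = 0.240676
The normalizing constant is 0.02×0.74×0.92 + 0.657×0.74×0.08 + 0.9216×0.26×0.92 + 0.97256×0.26×0.08 = 0.293186
Posterior = 0.240676 / 0.293186 ≈ 0.8209

Now also conditioning on structural fatigue=true:
For the numerator, keep only overloaded truck=true terms: 0.97256*0.26 = 0.252866
Normalizer over all consistent configurations: 0.657*0.74 + 0.97256*0.26 = 0.739046
Posterior = 0.252866 / 0.739046 ≈ 0.3422
— structural fatigue explains away the evidence for overloaded truck.

P(overloaded truck | strain alarm) ≈ 0.8209; P(overloaded truck | strain alarm, structural fatigue) ≈ 0.3422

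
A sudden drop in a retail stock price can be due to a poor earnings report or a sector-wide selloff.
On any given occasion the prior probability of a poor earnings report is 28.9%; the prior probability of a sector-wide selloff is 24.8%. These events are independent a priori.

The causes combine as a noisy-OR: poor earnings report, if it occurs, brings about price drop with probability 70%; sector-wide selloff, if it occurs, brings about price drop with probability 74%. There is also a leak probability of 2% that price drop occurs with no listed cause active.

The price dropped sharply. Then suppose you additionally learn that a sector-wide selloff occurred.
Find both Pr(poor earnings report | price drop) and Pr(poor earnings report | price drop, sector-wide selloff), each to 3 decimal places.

Under noisy-OR, P(price drop | causes) = 1 − (1−0.02)·∏(1−qᵢ) over the active causes.
Weight on poor earnings report=true, given the evidence: 0.153434 + 0.066193 = 0.219627
The normalizing constant is 0.02×0.711×0.752 + 0.7452×0.711×0.248 + 0.706×0.289×0.752 + 0.92356×0.289×0.248 = 0.361720
P(poor earnings report | price drop) = 0.219627/0.361720 ≈ 0.607

Now also conditioning on sector-wide selloff=true:
P(price drop | sector-wide selloff) = 0.7452*0.711 + 0.92356*0.289 = 0.529837 + 0.266909 = 0.796746
Restricting to configurations with poor earnings report present: 0.92356*0.289 = 0.266909.
P(poor earnings report | price drop, sector-wide selloff) = 0.266909 / 0.796746 ≈ 0.335

Pr(poor earnings report | price drop) ≈ 0.607; Pr(poor earnings report | price drop, sector-wide selloff) ≈ 0.335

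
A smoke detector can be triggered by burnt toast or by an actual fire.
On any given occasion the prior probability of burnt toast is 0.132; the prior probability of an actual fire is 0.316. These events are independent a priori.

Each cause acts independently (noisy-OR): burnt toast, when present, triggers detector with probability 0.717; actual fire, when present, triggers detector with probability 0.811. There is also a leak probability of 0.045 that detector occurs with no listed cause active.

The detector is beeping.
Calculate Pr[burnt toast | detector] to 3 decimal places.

Pr[burnt toast | detector] ≈ 0.295

Under noisy-OR, P(detector | causes) = 1 − (1−0.045)·∏(1−qᵢ) over the active causes.
Numerator (weight on configurations with burnt toast): 0.065886 + 0.039581 = 0.105467
Denominator P(detector): 0.045*0.868*0.684 + 0.819505*0.868*0.316 + 0.729735*0.132*0.684 + 0.94892*0.132*0.316 = 0.356964
Posterior = 0.105467 / 0.356964 ≈ 0.295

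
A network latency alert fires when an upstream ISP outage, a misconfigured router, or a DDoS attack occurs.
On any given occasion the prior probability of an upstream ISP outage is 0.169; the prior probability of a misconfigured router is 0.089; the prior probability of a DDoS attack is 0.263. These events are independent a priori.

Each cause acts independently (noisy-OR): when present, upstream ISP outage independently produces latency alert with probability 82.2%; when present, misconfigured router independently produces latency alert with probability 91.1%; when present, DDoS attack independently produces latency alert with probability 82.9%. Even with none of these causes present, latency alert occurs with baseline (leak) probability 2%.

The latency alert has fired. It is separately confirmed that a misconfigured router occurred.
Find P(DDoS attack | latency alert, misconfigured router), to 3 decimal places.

P(DDoS attack | latency alert, misconfigured router) ≈ 0.276

Under noisy-OR, P(latency alert | causes) = 1 − (1−0.02)·∏(1−qᵢ) over the active causes.
P(latency alert | misconfigured router) = 0.91278*0.831*0.737 + 0.985085*0.831*0.263 + 0.984475*0.169*0.737 + 0.997345*0.169*0.263 = 0.559029 + 0.215293 + 0.122619 + 0.044329 = 0.941270
The DDoS attack-present share is 0.215293 + 0.044329 = 0.259622.
P(DDoS attack | latency alert, misconfigured router) = 0.259622 / 0.941270 ≈ 0.276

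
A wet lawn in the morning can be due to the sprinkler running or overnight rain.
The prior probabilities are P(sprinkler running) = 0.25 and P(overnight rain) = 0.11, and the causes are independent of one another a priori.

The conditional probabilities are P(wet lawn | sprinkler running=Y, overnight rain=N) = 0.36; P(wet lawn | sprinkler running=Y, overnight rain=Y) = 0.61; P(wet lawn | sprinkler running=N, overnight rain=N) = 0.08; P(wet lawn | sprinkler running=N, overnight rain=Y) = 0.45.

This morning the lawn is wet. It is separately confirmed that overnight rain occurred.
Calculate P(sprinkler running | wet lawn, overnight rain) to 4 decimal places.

P(sprinkler running | wet lawn, overnight rain) ≈ 0.3112

By total probability over both values of sprinkler running:
  P(wet lawn | overnight rain) = 0.45*0.75 + 0.61*0.25
        = 0.337500 + 0.152500 = 0.490000
Configurations with sprinkler running contribute 0.152500, so
  P(sprinkler running | wet lawn, overnight rain) = 0.152500 / 0.490000 ≈ 0.3112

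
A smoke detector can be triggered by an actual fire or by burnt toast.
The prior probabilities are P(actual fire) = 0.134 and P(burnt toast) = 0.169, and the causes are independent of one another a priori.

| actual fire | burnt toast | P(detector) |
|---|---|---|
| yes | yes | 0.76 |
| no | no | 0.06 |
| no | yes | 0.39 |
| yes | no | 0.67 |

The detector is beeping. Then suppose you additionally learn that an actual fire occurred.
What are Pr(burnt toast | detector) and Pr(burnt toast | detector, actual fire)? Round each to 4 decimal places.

P(detector) = 0.06*0.866*0.831 + 0.39*0.866*0.169 + 0.67*0.134*0.831 + 0.76*0.134*0.169 = 0.043179 + 0.057078 + 0.074607 + 0.017211 = 0.192075
Restricting to configurations with burnt toast present: 0.057078 + 0.017211 = 0.074289.
So P(burnt toast | detector) = 0.074289/0.192075 ≈ 0.3868.

Now also conditioning on actual fire=true:
By total probability over both values of burnt toast:
  P(detector | actual fire) = 0.67*0.831 + 0.76*0.169
        = 0.556770 + 0.128440 = 0.685210
The terms with burnt toast present sum to 0.128440, so
  P(burnt toast | detector, actual fire) = 0.128440 / 0.685210 ≈ 0.1874
The drop from 0.3868 to 0.1874 is the explaining-away (discounting) effect.

Pr(burnt toast | detector) ≈ 0.3868; Pr(burnt toast | detector, actual fire) ≈ 0.1874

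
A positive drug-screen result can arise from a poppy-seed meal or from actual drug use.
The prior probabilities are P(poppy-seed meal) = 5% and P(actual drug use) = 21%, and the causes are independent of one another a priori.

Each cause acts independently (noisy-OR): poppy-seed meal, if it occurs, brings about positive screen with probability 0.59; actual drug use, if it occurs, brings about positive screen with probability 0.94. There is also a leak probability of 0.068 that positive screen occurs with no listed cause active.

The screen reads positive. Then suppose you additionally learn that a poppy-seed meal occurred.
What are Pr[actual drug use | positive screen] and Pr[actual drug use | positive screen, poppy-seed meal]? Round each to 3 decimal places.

Under noisy-OR, P(positive screen | causes) = 1 − (1−0.068)·∏(1−qᵢ) over the active causes.
P(positive screen) = 0.068*0.95*0.79 + 0.94408*0.95*0.21 + 0.61788*0.05*0.79 + 0.977073*0.05*0.21 = 0.051034 + 0.188344 + 0.024406 + 0.010259 = 0.274043
Restricting to configurations with actual drug use present: 0.188344 + 0.010259 = 0.198603.
Hence the posterior is 0.198603/0.274043 ≈ 0.725.

Now also conditioning on poppy-seed meal=true:
Sum P(positive screen|·) weighted by the priors over both values of actual drug use:
  P(positive screen | poppy-seed meal) = 0.61788×0.79 + 0.977073×0.21
        = 0.488125 + 0.205185 = 0.693310
Configurations with actual drug use contribute 0.205185, so
  P(actual drug use | positive screen, poppy-seed meal) = 0.205185 / 0.693310 ≈ 0.296
This is intercausal reasoning (explaining away): once poppy-seed meal accounts for the positive screen, actual drug use becomes less likely.

Pr[actual drug use | positive screen] ≈ 0.725; Pr[actual drug use | positive screen, poppy-seed meal] ≈ 0.296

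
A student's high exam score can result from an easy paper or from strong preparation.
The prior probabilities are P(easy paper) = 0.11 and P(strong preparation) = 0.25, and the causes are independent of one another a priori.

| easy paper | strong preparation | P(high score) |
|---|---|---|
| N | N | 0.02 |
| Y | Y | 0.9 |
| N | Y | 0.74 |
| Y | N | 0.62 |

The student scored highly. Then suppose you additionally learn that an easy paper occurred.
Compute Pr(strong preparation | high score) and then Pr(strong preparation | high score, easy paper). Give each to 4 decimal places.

Pr(strong preparation | high score) ≈ 0.7460; Pr(strong preparation | high score, easy paper) ≈ 0.3261

Sum P(high score|·) weighted by the priors over the 4 (easy paper, strong preparation) configurations:
  P(high score) = 0.02×0.89×0.75 + 0.74×0.89×0.25 + 0.62×0.11×0.75 + 0.9×0.11×0.25
        = 0.013350 + 0.164650 + 0.051150 + 0.024750 = 0.253900
The terms with strong preparation present sum to 0.189400, so
  P(strong preparation | high score) = 0.189400 / 0.253900 ≈ 0.7460

Now also conditioning on easy paper=true:
Numerator (weight on configurations with strong preparation): 0.9*0.25 = 0.225000
Normalizer over all consistent configurations: 0.62*0.75 + 0.9*0.25 = 0.690000
Posterior = 0.225000 / 0.690000 ≈ 0.3261
The drop from 0.7460 to 0.3261 is the explaining-away (discounting) effect.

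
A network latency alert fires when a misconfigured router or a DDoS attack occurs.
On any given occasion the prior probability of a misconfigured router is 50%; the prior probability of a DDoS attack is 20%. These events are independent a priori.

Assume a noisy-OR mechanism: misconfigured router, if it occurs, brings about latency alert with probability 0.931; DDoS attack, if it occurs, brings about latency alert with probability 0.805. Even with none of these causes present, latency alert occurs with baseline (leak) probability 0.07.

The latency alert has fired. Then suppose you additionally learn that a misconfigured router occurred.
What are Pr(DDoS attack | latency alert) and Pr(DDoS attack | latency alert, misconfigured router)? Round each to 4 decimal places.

Pr(DDoS attack | latency alert) ≈ 0.3098; Pr(DDoS attack | latency alert, misconfigured router) ≈ 0.2087

Under noisy-OR, P(latency alert | causes) = 1 − (1−0.07)·∏(1−qᵢ) over the active causes.
Weight on DDoS attack=true, given the evidence: 0.081865 + 0.098749 = 0.180614
Denominator P(latency alert): 0.07·0.5·0.8 + 0.81865·0.5·0.2 + 0.93583·0.5·0.8 + 0.987487·0.5·0.2 = 0.582946
P(DDoS attack | latency alert) = 0.180614/0.582946 ≈ 0.3098

Now also conditioning on misconfigured router=true:
P(latency alert | misconfigured router) = 0.93583·0.8 + 0.987487·0.2 = 0.748664 + 0.197497 = 0.946161
The DDoS attack-present share is 0.987487·0.2 = 0.197497.
So P(DDoS attack | latency alert, misconfigured router) = 0.197497/0.946161 ≈ 0.2087.
— misconfigured router explains away the evidence for DDoS attack.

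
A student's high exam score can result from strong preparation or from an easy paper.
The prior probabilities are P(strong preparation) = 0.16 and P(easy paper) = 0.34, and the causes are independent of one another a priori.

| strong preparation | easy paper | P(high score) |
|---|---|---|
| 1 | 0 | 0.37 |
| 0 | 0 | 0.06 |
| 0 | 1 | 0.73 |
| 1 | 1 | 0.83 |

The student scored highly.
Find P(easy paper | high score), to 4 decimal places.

P(easy paper | high score) ≈ 0.7781

Weight on easy paper=true, given the evidence: 0.208488 + 0.045152 = 0.253640
Denominator P(high score): 0.06·0.84·0.66 + 0.73·0.84·0.34 + 0.37·0.16·0.66 + 0.83·0.16·0.34 = 0.325976
Posterior = 0.253640 / 0.325976 ≈ 0.7781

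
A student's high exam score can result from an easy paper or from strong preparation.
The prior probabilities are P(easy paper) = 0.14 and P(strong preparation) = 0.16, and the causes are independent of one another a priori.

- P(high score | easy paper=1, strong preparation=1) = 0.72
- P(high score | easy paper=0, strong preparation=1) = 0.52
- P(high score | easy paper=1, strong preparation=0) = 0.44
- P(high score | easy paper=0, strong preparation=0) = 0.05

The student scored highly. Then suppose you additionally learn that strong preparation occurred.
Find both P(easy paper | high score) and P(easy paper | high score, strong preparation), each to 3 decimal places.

P(high score) = 0.05*0.86*0.84 + 0.52*0.86*0.16 + 0.44*0.14*0.84 + 0.72*0.14*0.16 = 0.036120 + 0.071552 + 0.051744 + 0.016128 = 0.175544
Restricting to configurations with easy paper present: 0.051744 + 0.016128 = 0.067872.
So P(easy paper | high score) = 0.067872/0.175544 ≈ 0.387.

Now also conditioning on strong preparation=true:
P(high score | strong preparation) = 0.52*0.86 + 0.72*0.14 = 0.447200 + 0.100800 = 0.548000
Restricting to configurations with easy paper present: 0.72*0.14 = 0.100800.
So P(easy paper | high score, strong preparation) = 0.100800/0.548000 ≈ 0.184.

P(easy paper | high score) ≈ 0.387; P(easy paper | high score, strong preparation) ≈ 0.184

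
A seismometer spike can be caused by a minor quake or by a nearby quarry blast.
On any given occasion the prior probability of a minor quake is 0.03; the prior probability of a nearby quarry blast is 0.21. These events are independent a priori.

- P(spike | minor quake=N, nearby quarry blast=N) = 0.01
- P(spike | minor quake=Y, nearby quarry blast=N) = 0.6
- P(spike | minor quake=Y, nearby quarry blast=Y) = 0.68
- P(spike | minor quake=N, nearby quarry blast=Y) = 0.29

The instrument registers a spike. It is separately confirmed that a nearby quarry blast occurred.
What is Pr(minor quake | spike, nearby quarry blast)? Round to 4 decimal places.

Enumerate both values of minor quake and weight by the priors:
  P(spike | nearby quarry blast) = 0.29·0.97 + 0.68·0.03
        = 0.281300 + 0.020400 = 0.301700
Keeping only the minor quake-present terms gives 0.020400, so
  P(minor quake | spike, nearby quarry blast) = 0.020400 / 0.301700 ≈ 0.0676

Pr(minor quake | spike, nearby quarry blast) ≈ 0.0676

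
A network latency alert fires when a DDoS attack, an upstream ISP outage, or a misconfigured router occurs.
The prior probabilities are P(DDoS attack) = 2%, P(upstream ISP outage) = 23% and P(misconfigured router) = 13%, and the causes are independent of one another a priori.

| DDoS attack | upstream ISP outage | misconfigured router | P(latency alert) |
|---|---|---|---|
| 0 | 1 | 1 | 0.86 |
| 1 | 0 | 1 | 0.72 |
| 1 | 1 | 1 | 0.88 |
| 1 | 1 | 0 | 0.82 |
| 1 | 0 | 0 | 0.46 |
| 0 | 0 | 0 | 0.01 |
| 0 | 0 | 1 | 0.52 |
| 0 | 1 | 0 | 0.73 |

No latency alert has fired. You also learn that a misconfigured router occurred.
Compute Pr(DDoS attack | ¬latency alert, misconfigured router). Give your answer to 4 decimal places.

Pr(DDoS attack | ¬latency alert, misconfigured router) ≈ 0.0122

P(¬latency alert | misconfigured router) = 0.48*0.98*0.77 + 0.14*0.98*0.23 + 0.28*0.02*0.77 + 0.12*0.02*0.23 = 0.362208 + 0.031556 + 0.004312 + 0.000552 = 0.398628
Restricting to configurations with DDoS attack present: 0.004312 + 0.000552 = 0.004864.
Hence the posterior is 0.004864/0.398628 ≈ 0.0122.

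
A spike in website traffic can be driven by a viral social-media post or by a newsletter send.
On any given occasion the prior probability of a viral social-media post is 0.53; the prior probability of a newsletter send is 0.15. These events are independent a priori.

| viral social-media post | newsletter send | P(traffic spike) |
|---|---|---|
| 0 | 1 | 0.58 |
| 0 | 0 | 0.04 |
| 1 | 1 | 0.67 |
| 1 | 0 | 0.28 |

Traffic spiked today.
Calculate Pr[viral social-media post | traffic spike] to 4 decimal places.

Pr[viral social-media post | traffic spike] ≈ 0.7593

By total probability over the 4 (viral social-media post, newsletter send) configurations:
  P(traffic spike) = 0.04×0.47×0.85 + 0.58×0.47×0.15 + 0.28×0.53×0.85 + 0.67×0.53×0.15
        = 0.015980 + 0.040890 + 0.126140 + 0.053265 = 0.236275
Configurations with viral social-media post contribute 0.179405, so
  P(viral social-media post | traffic spike) = 0.179405 / 0.236275 ≈ 0.7593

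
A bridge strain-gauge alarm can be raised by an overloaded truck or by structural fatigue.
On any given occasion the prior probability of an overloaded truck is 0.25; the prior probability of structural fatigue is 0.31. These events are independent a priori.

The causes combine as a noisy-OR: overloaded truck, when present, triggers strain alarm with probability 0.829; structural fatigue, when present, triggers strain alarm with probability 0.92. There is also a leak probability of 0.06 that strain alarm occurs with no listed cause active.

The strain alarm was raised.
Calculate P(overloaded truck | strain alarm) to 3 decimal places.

Under noisy-OR, P(strain alarm | causes) = 1 − (1−0.06)·∏(1−qᵢ) over the active causes.
Weight on overloaded truck=true, given the evidence: 0.144772 + 0.076503 = 0.221275
The normalizing constant is 0.06×0.75×0.69 + 0.9248×0.75×0.31 + 0.83926×0.25×0.69 + 0.987141×0.25×0.31 = 0.467341
P(overloaded truck | strain alarm) = 0.221275/0.467341 ≈ 0.473

P(overloaded truck | strain alarm) ≈ 0.473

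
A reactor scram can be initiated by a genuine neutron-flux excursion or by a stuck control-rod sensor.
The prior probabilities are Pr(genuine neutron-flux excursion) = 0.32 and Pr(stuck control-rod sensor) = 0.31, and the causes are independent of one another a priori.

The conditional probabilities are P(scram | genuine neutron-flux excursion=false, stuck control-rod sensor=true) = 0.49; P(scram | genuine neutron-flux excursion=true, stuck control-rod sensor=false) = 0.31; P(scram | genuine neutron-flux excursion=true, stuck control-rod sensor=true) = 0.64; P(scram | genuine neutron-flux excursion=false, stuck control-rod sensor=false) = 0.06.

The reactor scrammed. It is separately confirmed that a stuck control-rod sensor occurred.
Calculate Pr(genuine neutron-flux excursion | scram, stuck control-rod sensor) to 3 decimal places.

Numerator (weight on configurations with genuine neutron-flux excursion): 0.64×0.32 = 0.204800
The normalizing constant is 0.49×0.68 + 0.64×0.32 = 0.538000
Posterior = 0.204800 / 0.538000 ≈ 0.381

Pr(genuine neutron-flux excursion | scram, stuck control-rod sensor) ≈ 0.381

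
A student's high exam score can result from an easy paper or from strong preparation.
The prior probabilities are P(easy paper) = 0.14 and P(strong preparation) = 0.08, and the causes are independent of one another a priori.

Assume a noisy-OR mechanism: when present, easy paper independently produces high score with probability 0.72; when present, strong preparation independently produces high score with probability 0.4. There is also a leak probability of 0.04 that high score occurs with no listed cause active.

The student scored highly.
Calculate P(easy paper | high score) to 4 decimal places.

Under noisy-OR, P(high score | causes) = 1 − (1−0.04)·∏(1−qᵢ) over the active causes.
For the numerator, keep only easy paper=true terms: 0.094179 + 0.009394 = 0.103573
The normalizing constant is 0.04*0.86*0.92 + 0.424*0.86*0.08 + 0.7312*0.14*0.92 + 0.83872*0.14*0.08 = 0.164392
Posterior = 0.103573 / 0.164392 ≈ 0.6300

P(easy paper | high score) ≈ 0.6300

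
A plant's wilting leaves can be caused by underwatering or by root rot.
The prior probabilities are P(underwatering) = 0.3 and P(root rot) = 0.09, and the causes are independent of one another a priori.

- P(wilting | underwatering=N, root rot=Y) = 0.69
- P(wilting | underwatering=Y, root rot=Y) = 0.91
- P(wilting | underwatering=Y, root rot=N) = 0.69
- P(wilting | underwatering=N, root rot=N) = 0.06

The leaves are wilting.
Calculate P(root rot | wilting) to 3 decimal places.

P(wilting) = 0.06·0.7·0.91 + 0.69·0.7·0.09 + 0.69·0.3·0.91 + 0.91·0.3·0.09 = 0.038220 + 0.043470 + 0.188370 + 0.024570 = 0.294630
The root rot-present share is 0.043470 + 0.024570 = 0.068040.
P(root rot | wilting) = 0.068040 / 0.294630 ≈ 0.231

P(root rot | wilting) ≈ 0.231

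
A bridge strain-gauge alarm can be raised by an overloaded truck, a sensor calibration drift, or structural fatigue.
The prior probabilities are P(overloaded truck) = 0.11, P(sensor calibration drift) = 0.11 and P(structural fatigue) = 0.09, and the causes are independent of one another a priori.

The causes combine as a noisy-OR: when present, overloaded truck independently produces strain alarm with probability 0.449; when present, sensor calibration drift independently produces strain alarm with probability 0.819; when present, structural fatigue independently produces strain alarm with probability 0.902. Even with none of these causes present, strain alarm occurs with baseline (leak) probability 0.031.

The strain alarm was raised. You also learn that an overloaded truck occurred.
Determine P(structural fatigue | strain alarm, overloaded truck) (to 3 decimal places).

Under noisy-OR, P(strain alarm | causes) = 1 − (1−0.031)·∏(1−qᵢ) over the active causes.
P(strain alarm | overloaded truck) = 0.466081×0.89×0.91 + 0.947676×0.89×0.09 + 0.903361×0.11×0.91 + 0.990529×0.11×0.09 = 0.377479 + 0.075909 + 0.090426 + 0.009806 = 0.553620
Of this, 0.085715 comes from 0.075909 + 0.009806 (the structural fatigue=true cases).
P(structural fatigue | strain alarm, overloaded truck) = 0.085715 / 0.553620 ≈ 0.155

P(structural fatigue | strain alarm, overloaded truck) ≈ 0.155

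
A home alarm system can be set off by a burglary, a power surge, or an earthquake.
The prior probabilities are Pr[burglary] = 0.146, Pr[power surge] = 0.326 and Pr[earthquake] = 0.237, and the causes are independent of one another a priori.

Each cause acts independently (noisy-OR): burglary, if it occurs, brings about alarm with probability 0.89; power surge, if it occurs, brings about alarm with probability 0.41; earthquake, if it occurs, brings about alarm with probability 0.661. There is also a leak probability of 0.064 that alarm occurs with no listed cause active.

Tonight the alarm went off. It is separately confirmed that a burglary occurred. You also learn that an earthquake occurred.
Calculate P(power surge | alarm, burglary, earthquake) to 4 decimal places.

P(power surge | alarm, burglary, earthquake) ≈ 0.3292

Under noisy-OR, P(alarm | causes) = 1 − (1−0.064)·∏(1−qᵢ) over the active causes.
P(alarm | burglary, earthquake) = 0.965097·0.674 + 0.979407·0.326 = 0.650475 + 0.319287 = 0.969762
Restricting to configurations with power surge present: 0.979407·0.326 = 0.319287.
So P(power surge | alarm, burglary, earthquake) = 0.319287/0.969762 ≈ 0.3292.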